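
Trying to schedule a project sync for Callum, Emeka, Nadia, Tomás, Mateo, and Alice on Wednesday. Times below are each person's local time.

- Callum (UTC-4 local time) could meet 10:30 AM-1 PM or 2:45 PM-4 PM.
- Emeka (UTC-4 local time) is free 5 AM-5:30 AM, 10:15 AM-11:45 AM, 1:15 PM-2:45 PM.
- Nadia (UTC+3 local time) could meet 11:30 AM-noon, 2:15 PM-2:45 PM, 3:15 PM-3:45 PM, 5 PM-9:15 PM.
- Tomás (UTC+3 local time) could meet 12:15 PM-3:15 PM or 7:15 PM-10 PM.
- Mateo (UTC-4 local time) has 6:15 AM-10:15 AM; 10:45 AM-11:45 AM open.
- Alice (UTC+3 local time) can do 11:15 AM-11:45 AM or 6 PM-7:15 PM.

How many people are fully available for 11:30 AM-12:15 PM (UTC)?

2

Callum in UTC: 14:30-17:00, 18:45-20:00 (add 4h to convert from UTC-4).
Emeka in UTC: 09:00-09:30, 14:15-15:45, 17:15-18:45 (add 4h to convert from UTC-4).
Nadia in UTC: 08:30-09:00, 11:15-11:45, 12:15-12:45, 14:00-18:15 (subtract 3h to convert from UTC+3).
Tomás in UTC: 09:15-12:15, 16:15-19:00 (subtract 3h to convert from UTC+3).
Mateo in UTC: 10:15-14:15, 14:45-15:45 (add 4h to convert from UTC-4).
Alice in UTC: 08:15-08:45, 15:00-16:15 (subtract 3h to convert from UTC+3).
Tomás and Mateo can make the full 11:30-12:15 slot — that's 2.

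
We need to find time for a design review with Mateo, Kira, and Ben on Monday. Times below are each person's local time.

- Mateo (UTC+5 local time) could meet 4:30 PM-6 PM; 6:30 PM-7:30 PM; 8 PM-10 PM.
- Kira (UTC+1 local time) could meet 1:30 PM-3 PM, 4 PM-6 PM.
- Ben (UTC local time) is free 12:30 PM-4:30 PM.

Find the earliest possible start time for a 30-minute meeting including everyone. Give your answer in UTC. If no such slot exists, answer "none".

12:30

Mateo in UTC: 11:30-13:00, 13:30-14:30, 15:00-17:00 (subtract 5h to convert from UTC+5).
Kira in UTC: 12:30-14:00, 15:00-17:00 (subtract 1h to convert from UTC+1).
Ben in UTC: 12:30-16:30.
Mateo ∩ Kira: 12:30-13:00, 13:30-14:00, 15:00-17:00.
Mateo ∩ Kira ∩ Ben: 12:30-13:00, 13:30-14:00, 15:00-16:30.
The first common window of at least 30 minutes is 12:30-13:00, so the earliest start is 12:30.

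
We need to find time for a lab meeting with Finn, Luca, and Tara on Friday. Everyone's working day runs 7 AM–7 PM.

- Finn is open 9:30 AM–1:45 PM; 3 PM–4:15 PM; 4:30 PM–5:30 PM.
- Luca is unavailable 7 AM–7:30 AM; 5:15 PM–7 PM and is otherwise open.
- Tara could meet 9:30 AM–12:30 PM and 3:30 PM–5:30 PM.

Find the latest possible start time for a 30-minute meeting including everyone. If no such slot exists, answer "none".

Finn free: 09:30-13:45, 15:00-16:15, 16:30-17:30.
Luca free: 07:30-17:15 (invert busy blocks within the working day).
Tara free: 09:30-12:30, 15:30-17:30.
Finn ∩ Luca: 09:30-13:45, 15:00-16:15, 16:30-17:15.
Finn ∩ Luca ∩ Tara: 09:30-12:30, 15:30-16:15, 16:30-17:15.
The last common window of at least 30 minutes is 16:30-17:15; a 30-minute meeting can start as late as 16:45 and still end by 17:15.

16:45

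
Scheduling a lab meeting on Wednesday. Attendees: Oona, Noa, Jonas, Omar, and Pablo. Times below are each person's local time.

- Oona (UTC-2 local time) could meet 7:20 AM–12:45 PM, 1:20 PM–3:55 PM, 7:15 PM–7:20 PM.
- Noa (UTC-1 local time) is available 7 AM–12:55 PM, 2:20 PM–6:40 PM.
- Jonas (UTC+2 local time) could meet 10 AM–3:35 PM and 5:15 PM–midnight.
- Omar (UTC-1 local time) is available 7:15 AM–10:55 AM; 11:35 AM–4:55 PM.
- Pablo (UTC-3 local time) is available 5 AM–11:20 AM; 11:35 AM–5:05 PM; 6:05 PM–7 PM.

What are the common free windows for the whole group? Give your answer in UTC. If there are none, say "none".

09:20-11:55, 12:35-13:35, 15:20-17:55

Oona in UTC: 09:20-14:45, 15:20-17:55, 21:15-21:20 (add 2h to convert from UTC-2).
Noa in UTC: 08:00-13:55, 15:20-19:40 (add 1h to convert from UTC-1).
Jonas in UTC: 08:00-13:35, 15:15-22:00 (subtract 2h to convert from UTC+2).
Omar in UTC: 08:15-11:55, 12:35-17:55 (add 1h to convert from UTC-1).
Pablo in UTC: 08:00-14:20, 14:35-20:05, 21:05-22:00 (add 3h to convert from UTC-3).
Oona ∩ Noa: 09:20-13:55, 15:20-17:55.
Oona ∩ Noa ∩ Jonas: 09:20-13:35, 15:20-17:55.
Oona ∩ Noa ∩ Jonas ∩ Omar: 09:20-11:55, 12:35-13:35, 15:20-17:55.
Oona ∩ Noa ∩ Jonas ∩ Omar ∩ Pablo: 09:20-11:55, 12:35-13:35, 15:20-17:55.
So the common availability across everyone is 09:20-11:55, 12:35-13:35, 15:20-17:55.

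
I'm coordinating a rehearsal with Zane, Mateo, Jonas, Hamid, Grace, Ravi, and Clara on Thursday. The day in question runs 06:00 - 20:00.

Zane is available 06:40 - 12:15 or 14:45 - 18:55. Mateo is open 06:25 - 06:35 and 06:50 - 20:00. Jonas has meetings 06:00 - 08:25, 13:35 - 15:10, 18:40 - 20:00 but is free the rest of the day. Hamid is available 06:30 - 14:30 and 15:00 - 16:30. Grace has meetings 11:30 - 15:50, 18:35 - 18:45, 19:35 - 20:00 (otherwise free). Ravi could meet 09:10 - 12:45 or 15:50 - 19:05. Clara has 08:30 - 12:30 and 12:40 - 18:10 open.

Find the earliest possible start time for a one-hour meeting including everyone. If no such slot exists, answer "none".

Zane free: 06:40-12:15, 14:45-18:55.
Mateo free: 06:25-06:35, 06:50-20:00.
Jonas free: 08:25-13:35, 15:10-18:40 (invert busy blocks within the working day).
Hamid free: 06:30-14:30, 15:00-16:30.
Grace free: 06:00-11:30, 15:50-18:35, 18:45-19:35 (invert busy blocks within the working day).
Ravi free: 09:10-12:45, 15:50-19:05.
Clara free: 08:30-12:30, 12:40-18:10.
Zane ∩ Mateo: 06:50-12:15, 14:45-18:55.
Zane ∩ Mateo ∩ Jonas: 08:25-12:15, 15:10-18:40.
Zane ∩ Mateo ∩ Jonas ∩ Hamid: 08:25-12:15, 15:10-16:30.
Zane ∩ Mateo ∩ Jonas ∩ Hamid ∩ Grace: 08:25-11:30, 15:50-16:30.
Zane ∩ Mateo ∩ Jonas ∩ Hamid ∩ Grace ∩ Ravi: 09:10-11:30, 15:50-16:30.
Zane ∩ Mateo ∩ Jonas ∩ Hamid ∩ Grace ∩ Ravi ∩ Clara: 09:10-11:30, 15:50-16:30.
Those are the intersection windows.
The first common window of at least 60 minutes is 09:10-11:30, so the earliest start is 09:10.

09:10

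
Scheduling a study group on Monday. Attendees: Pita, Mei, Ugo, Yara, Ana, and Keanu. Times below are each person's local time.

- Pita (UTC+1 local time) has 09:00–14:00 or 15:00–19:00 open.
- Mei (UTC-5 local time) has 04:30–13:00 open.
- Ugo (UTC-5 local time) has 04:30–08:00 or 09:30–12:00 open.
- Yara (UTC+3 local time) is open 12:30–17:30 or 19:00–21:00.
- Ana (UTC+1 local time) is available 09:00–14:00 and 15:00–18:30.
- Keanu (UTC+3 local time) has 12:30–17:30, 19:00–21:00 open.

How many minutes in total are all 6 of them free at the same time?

270

Pita in UTC: 08:00-13:00, 14:00-18:00 (subtract 1h to convert from UTC+1).
Mei in UTC: 09:30-18:00 (add 5h to convert from UTC-5).
Ugo in UTC: 09:30-13:00, 14:30-17:00 (add 5h to convert from UTC-5).
Yara in UTC: 09:30-14:30, 16:00-18:00 (subtract 3h to convert from UTC+3).
Ana in UTC: 08:00-13:00, 14:00-17:30 (subtract 1h to convert from UTC+1).
Keanu in UTC: 09:30-14:30, 16:00-18:00 (subtract 3h to convert from UTC+3).
Pita ∩ Mei: 09:30-13:00, 14:00-18:00.
Pita ∩ Mei ∩ Ugo: 09:30-13:00, 14:30-17:00.
Pita ∩ Mei ∩ Ugo ∩ Yara: 09:30-13:00, 16:00-17:00.
Pita ∩ Mei ∩ Ugo ∩ Yara ∩ Ana: 09:30-13:00, 16:00-17:00.
Pita ∩ Mei ∩ Ugo ∩ Yara ∩ Ana ∩ Keanu: 09:30-13:00, 16:00-17:00.
So the common availability across everyone is 09:30-13:00, 16:00-17:00.
Summing the common windows: 210 + 60 = 270 minutes.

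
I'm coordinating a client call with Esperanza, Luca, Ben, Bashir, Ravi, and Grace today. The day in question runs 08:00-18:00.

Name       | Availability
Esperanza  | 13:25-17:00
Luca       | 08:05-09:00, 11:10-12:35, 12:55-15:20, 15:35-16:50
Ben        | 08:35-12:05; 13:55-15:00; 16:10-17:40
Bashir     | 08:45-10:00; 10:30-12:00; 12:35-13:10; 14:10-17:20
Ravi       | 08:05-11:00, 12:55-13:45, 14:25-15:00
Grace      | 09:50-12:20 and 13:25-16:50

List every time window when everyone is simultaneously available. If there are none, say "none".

14:25-15:00

Esperanza ∩ Luca: 13:25-15:20, 15:35-16:50.
Esperanza ∩ Luca ∩ Ben: 13:55-15:00, 16:10-16:50.
Esperanza ∩ Luca ∩ Ben ∩ Bashir: 14:10-15:00, 16:10-16:50.
Esperanza ∩ Luca ∩ Ben ∩ Bashir ∩ Ravi: 14:25-15:00.
Esperanza ∩ Luca ∩ Ben ∩ Bashir ∩ Ravi ∩ Grace: 14:25-15:00.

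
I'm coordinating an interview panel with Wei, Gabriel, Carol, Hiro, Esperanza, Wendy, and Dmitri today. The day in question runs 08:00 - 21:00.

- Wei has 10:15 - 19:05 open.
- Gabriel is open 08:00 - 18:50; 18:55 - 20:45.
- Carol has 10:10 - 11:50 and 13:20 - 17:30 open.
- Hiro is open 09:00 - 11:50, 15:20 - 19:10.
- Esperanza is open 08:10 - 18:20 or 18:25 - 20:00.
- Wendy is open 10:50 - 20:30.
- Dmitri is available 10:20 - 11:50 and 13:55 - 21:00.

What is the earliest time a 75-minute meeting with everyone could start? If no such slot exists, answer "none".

Wei ∩ Gabriel: 10:15-18:50, 18:55-19:05.
Wei ∩ Gabriel ∩ Carol: 10:15-11:50, 13:20-17:30.
Wei ∩ Gabriel ∩ Carol ∩ Hiro: 10:15-11:50, 15:20-17:30.
Wei ∩ Gabriel ∩ Carol ∩ Hiro ∩ Esperanza: 10:15-11:50, 15:20-17:30.
Wei ∩ Gabriel ∩ Carol ∩ Hiro ∩ Esperanza ∩ Wendy: 10:50-11:50, 15:20-17:30.
Wei ∩ Gabriel ∩ Carol ∩ Hiro ∩ Esperanza ∩ Wendy ∩ Dmitri: 10:50-11:50, 15:20-17:30.
So the common availability across everyone is 10:50-11:50, 15:20-17:30.
The first common window of at least 75 minutes is 15:20-17:30, so the earliest start is 15:20.

15:20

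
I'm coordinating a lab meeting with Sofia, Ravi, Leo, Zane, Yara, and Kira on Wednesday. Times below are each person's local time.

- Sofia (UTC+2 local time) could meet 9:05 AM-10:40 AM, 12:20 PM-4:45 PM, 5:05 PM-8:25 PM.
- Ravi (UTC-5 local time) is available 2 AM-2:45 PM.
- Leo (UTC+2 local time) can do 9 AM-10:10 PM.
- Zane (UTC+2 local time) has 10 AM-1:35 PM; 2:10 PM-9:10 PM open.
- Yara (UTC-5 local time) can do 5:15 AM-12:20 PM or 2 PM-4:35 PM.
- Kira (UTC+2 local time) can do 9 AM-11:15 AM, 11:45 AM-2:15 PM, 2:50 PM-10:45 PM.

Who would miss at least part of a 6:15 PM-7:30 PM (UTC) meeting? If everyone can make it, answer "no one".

Sofia in UTC: 07:05-08:40, 10:20-14:45, 15:05-18:25 (subtract 2h to convert from UTC+2).
Ravi in UTC: 07:00-19:45 (add 5h to convert from UTC-5).
Leo in UTC: 07:00-20:10 (subtract 2h to convert from UTC+2).
Zane in UTC: 08:00-11:35, 12:10-19:10 (subtract 2h to convert from UTC+2).
Yara in UTC: 10:15-17:20, 19:00-21:35 (add 5h to convert from UTC-5).
Kira in UTC: 07:00-09:15, 09:45-12:15, 12:50-20:45 (subtract 2h to convert from UTC+2).
Sofia: not fully free for 18:15-19:30. Ravi: free for 18:15-19:30. Leo: free for 18:15-19:30. Zane: not fully free for 18:15-19:30. Yara: not fully free for 18:15-19:30. Kira: free for 18:15-19:30.

Sofia, Yara, Zane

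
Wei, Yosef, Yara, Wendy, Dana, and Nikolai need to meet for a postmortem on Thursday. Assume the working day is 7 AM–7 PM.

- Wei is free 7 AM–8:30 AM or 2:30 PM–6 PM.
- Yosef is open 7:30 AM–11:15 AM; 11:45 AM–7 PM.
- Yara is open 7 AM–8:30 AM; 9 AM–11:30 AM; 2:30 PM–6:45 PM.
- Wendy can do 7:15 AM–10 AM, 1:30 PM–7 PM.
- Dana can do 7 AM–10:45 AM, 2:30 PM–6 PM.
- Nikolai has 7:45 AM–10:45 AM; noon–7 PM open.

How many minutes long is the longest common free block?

210

Wei ∩ Yosef: 07:30-08:30, 14:30-18:00.
Wei ∩ Yosef ∩ Yara: 07:30-08:30, 14:30-18:00.
Wei ∩ Yosef ∩ Yara ∩ Wendy: 07:30-08:30, 14:30-18:00.
Wei ∩ Yosef ∩ Yara ∩ Wendy ∩ Dana: 07:30-08:30, 14:30-18:00.
Wei ∩ Yosef ∩ Yara ∩ Wendy ∩ Dana ∩ Nikolai: 07:45-08:30, 14:30-18:00.
The longest is 14:30-18:00 at 210 minutes.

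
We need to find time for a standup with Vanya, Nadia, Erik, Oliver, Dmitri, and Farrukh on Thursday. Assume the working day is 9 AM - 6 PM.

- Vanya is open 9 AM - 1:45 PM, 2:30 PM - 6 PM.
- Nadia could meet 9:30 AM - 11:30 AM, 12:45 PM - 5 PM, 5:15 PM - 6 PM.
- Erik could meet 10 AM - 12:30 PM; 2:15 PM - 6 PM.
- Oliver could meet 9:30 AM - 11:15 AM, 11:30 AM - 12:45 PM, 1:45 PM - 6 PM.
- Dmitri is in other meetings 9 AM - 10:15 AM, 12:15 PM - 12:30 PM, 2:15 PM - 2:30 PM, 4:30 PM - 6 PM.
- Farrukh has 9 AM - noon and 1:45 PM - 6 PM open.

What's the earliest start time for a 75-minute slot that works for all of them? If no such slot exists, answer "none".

14:30

Vanya free: 09:00-13:45, 14:30-18:00.
Nadia free: 09:30-11:30, 12:45-17:00, 17:15-18:00.
Erik free: 10:00-12:30, 14:15-18:00.
Oliver free: 09:30-11:15, 11:30-12:45, 13:45-18:00.
Dmitri free: 10:15-12:15, 12:30-14:15, 14:30-16:30 (invert busy blocks within the working day).
Farrukh free: 09:00-12:00, 13:45-18:00.
Vanya ∩ Nadia: 09:30-11:30, 12:45-13:45, 14:30-17:00, 17:15-18:00.
Vanya ∩ Nadia ∩ Erik: 10:00-11:30, 14:30-17:00, 17:15-18:00.
Vanya ∩ Nadia ∩ Erik ∩ Oliver: 10:00-11:15, 14:30-17:00, 17:15-18:00.
Vanya ∩ Nadia ∩ Erik ∩ Oliver ∩ Dmitri: 10:15-11:15, 14:30-16:30.
Vanya ∩ Nadia ∩ Erik ∩ Oliver ∩ Dmitri ∩ Farrukh: 10:15-11:15, 14:30-16:30.
So the common availability across everyone is 10:15-11:15, 14:30-16:30.
The first common window of at least 75 minutes is 14:30-16:30, so the earliest start is 14:30.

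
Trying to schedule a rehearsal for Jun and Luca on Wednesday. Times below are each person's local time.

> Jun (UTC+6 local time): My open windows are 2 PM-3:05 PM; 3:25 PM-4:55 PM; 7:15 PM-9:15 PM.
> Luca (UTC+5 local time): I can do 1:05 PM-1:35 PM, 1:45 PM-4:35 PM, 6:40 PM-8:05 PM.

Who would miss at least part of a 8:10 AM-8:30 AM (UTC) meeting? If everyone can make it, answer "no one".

no one

Jun in UTC: 08:00-09:05, 09:25-10:55, 13:15-15:15 (subtract 6h to convert from UTC+6).
Luca in UTC: 08:05-08:35, 08:45-11:35, 13:40-15:05 (subtract 5h to convert from UTC+5).
Jun: free for 08:10-08:30. Luca: free for 08:10-08:30.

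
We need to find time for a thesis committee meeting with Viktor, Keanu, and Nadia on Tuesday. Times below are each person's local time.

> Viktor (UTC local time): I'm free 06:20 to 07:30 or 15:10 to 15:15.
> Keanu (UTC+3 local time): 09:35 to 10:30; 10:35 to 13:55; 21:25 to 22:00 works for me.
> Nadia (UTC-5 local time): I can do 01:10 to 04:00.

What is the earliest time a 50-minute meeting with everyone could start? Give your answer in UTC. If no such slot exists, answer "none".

Viktor in UTC: 06:20-07:30, 15:10-15:15.
Keanu in UTC: 06:35-07:30, 07:35-10:55, 18:25-19:00 (subtract 3h to convert from UTC+3).
Nadia in UTC: 06:10-09:00 (add 5h to convert from UTC-5).
Viktor ∩ Keanu: 06:35-07:30.
Viktor ∩ Keanu ∩ Nadia: 06:35-07:30.
The first common window of at least 50 minutes is 06:35-07:30, so the earliest start is 06:35.

06:35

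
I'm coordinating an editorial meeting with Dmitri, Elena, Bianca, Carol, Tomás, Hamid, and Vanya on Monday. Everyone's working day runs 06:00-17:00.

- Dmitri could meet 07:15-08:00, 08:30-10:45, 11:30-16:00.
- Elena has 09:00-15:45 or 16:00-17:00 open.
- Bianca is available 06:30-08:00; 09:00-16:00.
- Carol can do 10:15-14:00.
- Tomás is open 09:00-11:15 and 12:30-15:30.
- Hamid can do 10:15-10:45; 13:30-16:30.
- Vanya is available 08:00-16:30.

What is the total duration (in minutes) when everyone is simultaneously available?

Dmitri ∩ Elena: 09:00-10:45, 11:30-15:45.
Dmitri ∩ Elena ∩ Bianca: 09:00-10:45, 11:30-15:45.
Dmitri ∩ Elena ∩ Bianca ∩ Carol: 10:15-10:45, 11:30-14:00.
Dmitri ∩ Elena ∩ Bianca ∩ Carol ∩ Tomás: 10:15-10:45, 12:30-14:00.
Dmitri ∩ Elena ∩ Bianca ∩ Carol ∩ Tomás ∩ Hamid: 10:15-10:45, 13:30-14:00.
Dmitri ∩ Elena ∩ Bianca ∩ Carol ∩ Tomás ∩ Hamid ∩ Vanya: 10:15-10:45, 13:30-14:00.
Summing the common windows: 30 + 30 = 60 minutes.

60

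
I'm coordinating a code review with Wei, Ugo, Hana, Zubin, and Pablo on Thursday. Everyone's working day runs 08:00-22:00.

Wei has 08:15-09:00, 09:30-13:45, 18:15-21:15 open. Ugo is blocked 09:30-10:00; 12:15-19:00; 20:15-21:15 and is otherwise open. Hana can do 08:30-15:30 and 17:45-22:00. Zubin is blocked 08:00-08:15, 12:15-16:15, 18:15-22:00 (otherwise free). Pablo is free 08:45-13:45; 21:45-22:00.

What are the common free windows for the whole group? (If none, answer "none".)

08:45-09:00, 10:00-12:15

Wei free: 08:15-09:00, 09:30-13:45, 18:15-21:15.
Ugo free: 08:00-09:30, 10:00-12:15, 19:00-20:15, 21:15-22:00 (invert busy blocks within the working day).
Hana free: 08:30-15:30, 17:45-22:00.
Zubin free: 08:15-12:15, 16:15-18:15 (invert busy blocks within the working day).
Pablo free: 08:45-13:45, 21:45-22:00.
Wei ∩ Ugo: 08:15-09:00, 10:00-12:15, 19:00-20:15.
Wei ∩ Ugo ∩ Hana: 08:30-09:00, 10:00-12:15, 19:00-20:15.
Wei ∩ Ugo ∩ Hana ∩ Zubin: 08:30-09:00, 10:00-12:15.
Wei ∩ Ugo ∩ Hana ∩ Zubin ∩ Pablo: 08:45-09:00, 10:00-12:15.
So the common availability across everyone is 08:45-09:00, 10:00-12:15.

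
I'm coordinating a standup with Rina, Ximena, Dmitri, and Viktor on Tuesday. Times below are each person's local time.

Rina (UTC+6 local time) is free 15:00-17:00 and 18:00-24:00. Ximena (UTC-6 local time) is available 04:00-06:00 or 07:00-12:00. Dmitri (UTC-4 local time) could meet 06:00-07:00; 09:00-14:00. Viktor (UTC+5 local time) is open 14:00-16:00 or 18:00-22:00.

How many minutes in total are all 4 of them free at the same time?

Rina in UTC: 09:00-11:00, 12:00-18:00 (subtract 6h to convert from UTC+6).
Ximena in UTC: 10:00-12:00, 13:00-18:00 (add 6h to convert from UTC-6).
Dmitri in UTC: 10:00-11:00, 13:00-18:00 (add 4h to convert from UTC-4).
Viktor in UTC: 09:00-11:00, 13:00-17:00 (subtract 5h to convert from UTC+5).
Rina ∩ Ximena: 10:00-11:00, 13:00-18:00.
Rina ∩ Ximena ∩ Dmitri: 10:00-11:00, 13:00-18:00.
Rina ∩ Ximena ∩ Dmitri ∩ Viktor: 10:00-11:00, 13:00-17:00.
Summing the common windows: 60 + 240 = 300 minutes.

300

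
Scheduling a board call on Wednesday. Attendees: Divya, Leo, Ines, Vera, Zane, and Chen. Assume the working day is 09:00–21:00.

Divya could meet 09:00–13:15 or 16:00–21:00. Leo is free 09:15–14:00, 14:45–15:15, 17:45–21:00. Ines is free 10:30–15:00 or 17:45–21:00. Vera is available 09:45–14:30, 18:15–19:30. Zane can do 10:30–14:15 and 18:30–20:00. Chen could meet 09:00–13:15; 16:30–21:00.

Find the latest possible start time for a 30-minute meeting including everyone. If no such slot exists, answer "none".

19:00

Divya ∩ Leo: 09:15-13:15, 17:45-21:00.
Divya ∩ Leo ∩ Ines: 10:30-13:15, 17:45-21:00.
Divya ∩ Leo ∩ Ines ∩ Vera: 10:30-13:15, 18:15-19:30.
Divya ∩ Leo ∩ Ines ∩ Vera ∩ Zane: 10:30-13:15, 18:30-19:30.
Divya ∩ Leo ∩ Ines ∩ Vera ∩ Zane ∩ Chen: 10:30-13:15, 18:30-19:30.
The last common window of at least 30 minutes is 18:30-19:30; a 30-minute meeting can start as late as 19:00 and still end by 19:30.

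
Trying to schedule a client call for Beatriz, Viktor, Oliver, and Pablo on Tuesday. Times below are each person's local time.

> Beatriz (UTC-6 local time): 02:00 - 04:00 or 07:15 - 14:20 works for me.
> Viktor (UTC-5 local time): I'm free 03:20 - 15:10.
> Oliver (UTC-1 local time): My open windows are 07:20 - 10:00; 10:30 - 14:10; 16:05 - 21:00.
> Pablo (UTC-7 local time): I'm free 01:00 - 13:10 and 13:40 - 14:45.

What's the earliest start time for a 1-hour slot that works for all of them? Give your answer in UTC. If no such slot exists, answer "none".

Beatriz in UTC: 08:00-10:00, 13:15-20:20 (add 6h to convert from UTC-6).
Viktor in UTC: 08:20-20:10 (add 5h to convert from UTC-5).
Oliver in UTC: 08:20-11:00, 11:30-15:10, 17:05-22:00 (add 1h to convert from UTC-1).
Pablo in UTC: 08:00-20:10, 20:40-21:45 (add 7h to convert from UTC-7).
Beatriz ∩ Viktor: 08:20-10:00, 13:15-20:10.
Beatriz ∩ Viktor ∩ Oliver: 08:20-10:00, 13:15-15:10, 17:05-20:10.
Beatriz ∩ Viktor ∩ Oliver ∩ Pablo: 08:20-10:00, 13:15-15:10, 17:05-20:10.
So the common availability across everyone is 08:20-10:00, 13:15-15:10, 17:05-20:10.
The first common window of at least 60 minutes is 08:20-10:00, so the earliest start is 08:20.

08:20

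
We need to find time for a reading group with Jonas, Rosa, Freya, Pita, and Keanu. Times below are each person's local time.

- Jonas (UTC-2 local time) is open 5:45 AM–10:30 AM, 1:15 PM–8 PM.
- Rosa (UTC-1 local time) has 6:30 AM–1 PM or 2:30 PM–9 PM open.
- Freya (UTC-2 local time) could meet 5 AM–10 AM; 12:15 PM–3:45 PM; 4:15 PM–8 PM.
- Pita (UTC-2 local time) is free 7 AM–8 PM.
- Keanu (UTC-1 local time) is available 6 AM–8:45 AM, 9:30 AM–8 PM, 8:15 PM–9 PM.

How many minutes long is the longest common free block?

165

Jonas in UTC: 07:45-12:30, 15:15-22:00 (add 2h to convert from UTC-2).
Rosa in UTC: 07:30-14:00, 15:30-22:00 (add 1h to convert from UTC-1).
Freya in UTC: 07:00-12:00, 14:15-17:45, 18:15-22:00 (add 2h to convert from UTC-2).
Pita in UTC: 09:00-22:00 (add 2h to convert from UTC-2).
Keanu in UTC: 07:00-09:45, 10:30-21:00, 21:15-22:00 (add 1h to convert from UTC-1).
Jonas ∩ Rosa: 07:45-12:30, 15:30-22:00.
Jonas ∩ Rosa ∩ Freya: 07:45-12:00, 15:30-17:45, 18:15-22:00.
Jonas ∩ Rosa ∩ Freya ∩ Pita: 09:00-12:00, 15:30-17:45, 18:15-22:00.
Jonas ∩ Rosa ∩ Freya ∩ Pita ∩ Keanu: 09:00-09:45, 10:30-12:00, 15:30-17:45, 18:15-21:00, 21:15-22:00.
Those are the intersection windows.
The longest is 18:15-21:00 at 165 minutes.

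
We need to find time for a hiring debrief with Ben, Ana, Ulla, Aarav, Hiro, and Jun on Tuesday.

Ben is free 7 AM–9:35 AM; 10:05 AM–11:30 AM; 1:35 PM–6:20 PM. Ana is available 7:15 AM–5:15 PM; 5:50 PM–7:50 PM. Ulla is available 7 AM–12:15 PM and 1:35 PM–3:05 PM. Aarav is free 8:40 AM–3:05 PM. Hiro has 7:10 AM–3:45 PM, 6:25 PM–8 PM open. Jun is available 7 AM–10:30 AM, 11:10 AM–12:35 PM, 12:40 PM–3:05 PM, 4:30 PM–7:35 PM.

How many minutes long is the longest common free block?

Ben ∩ Ana: 07:15-09:35, 10:05-11:30, 13:35-17:15, 17:50-18:20.
Ben ∩ Ana ∩ Ulla: 07:15-09:35, 10:05-11:30, 13:35-15:05.
Ben ∩ Ana ∩ Ulla ∩ Aarav: 08:40-09:35, 10:05-11:30, 13:35-15:05.
Ben ∩ Ana ∩ Ulla ∩ Aarav ∩ Hiro: 08:40-09:35, 10:05-11:30, 13:35-15:05.
Ben ∩ Ana ∩ Ulla ∩ Aarav ∩ Hiro ∩ Jun: 08:40-09:35, 10:05-10:30, 11:10-11:30, 13:35-15:05.
Those are the intersection windows.
The longest is 13:35-15:05 at 90 minutes.

90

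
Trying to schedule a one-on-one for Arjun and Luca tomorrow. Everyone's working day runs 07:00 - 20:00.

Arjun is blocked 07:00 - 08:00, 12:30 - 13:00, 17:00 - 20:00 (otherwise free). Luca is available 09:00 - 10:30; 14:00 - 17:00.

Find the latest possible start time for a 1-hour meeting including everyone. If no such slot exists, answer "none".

16:00

Arjun free: 08:00-12:30, 13:00-17:00 (invert busy blocks within the working day).
Luca free: 09:00-10:30, 14:00-17:00.
Arjun ∩ Luca: 09:00-10:30, 14:00-17:00.
The last common window of at least 60 minutes is 14:00-17:00; a 60-minute meeting can start as late as 16:00 and still end by 17:00.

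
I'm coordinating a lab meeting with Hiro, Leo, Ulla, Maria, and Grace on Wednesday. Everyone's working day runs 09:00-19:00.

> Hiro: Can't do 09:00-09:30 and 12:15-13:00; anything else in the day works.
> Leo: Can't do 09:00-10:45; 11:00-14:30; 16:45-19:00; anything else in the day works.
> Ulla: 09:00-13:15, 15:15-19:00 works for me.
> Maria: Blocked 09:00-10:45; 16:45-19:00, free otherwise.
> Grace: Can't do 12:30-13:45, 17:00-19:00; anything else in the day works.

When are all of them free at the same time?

Hiro free: 09:30-12:15, 13:00-19:00 (invert busy blocks within the working day).
Leo free: 10:45-11:00, 14:30-16:45 (invert busy blocks within the working day).
Ulla free: 09:00-13:15, 15:15-19:00.
Maria free: 10:45-16:45 (invert busy blocks within the working day).
Grace free: 09:00-12:30, 13:45-17:00 (invert busy blocks within the working day).
Hiro ∩ Leo: 10:45-11:00, 14:30-16:45.
Hiro ∩ Leo ∩ Ulla: 10:45-11:00, 15:15-16:45.
Hiro ∩ Leo ∩ Ulla ∩ Maria: 10:45-11:00, 15:15-16:45.
Hiro ∩ Leo ∩ Ulla ∩ Maria ∩ Grace: 10:45-11:00, 15:15-16:45.
Those are the intersection windows.

10:45-11:00, 15:15-16:45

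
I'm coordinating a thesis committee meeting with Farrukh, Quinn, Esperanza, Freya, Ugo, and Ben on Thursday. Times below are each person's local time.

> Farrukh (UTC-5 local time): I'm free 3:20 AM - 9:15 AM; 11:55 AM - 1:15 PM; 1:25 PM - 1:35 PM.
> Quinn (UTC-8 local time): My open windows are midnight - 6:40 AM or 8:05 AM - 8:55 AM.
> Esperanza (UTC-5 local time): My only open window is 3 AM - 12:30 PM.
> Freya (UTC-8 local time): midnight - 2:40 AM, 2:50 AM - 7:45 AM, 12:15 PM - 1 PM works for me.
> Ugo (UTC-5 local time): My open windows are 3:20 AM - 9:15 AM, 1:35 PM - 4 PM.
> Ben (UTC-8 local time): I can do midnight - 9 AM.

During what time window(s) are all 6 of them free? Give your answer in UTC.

08:20-10:40, 10:50-14:15

Farrukh in UTC: 08:20-14:15, 16:55-18:15, 18:25-18:35 (add 5h to convert from UTC-5).
Quinn in UTC: 08:00-14:40, 16:05-16:55 (add 8h to convert from UTC-8).
Esperanza in UTC: 08:00-17:30 (add 5h to convert from UTC-5).
Freya in UTC: 08:00-10:40, 10:50-15:45, 20:15-21:00 (add 8h to convert from UTC-8).
Ugo in UTC: 08:20-14:15, 18:35-21:00 (add 5h to convert from UTC-5).
Ben in UTC: 08:00-17:00 (add 8h to convert from UTC-8).
Farrukh ∩ Quinn: 08:20-14:15.
Farrukh ∩ Quinn ∩ Esperanza: 08:20-14:15.
Farrukh ∩ Quinn ∩ Esperanza ∩ Freya: 08:20-10:40, 10:50-14:15.
Farrukh ∩ Quinn ∩ Esperanza ∩ Freya ∩ Ugo: 08:20-10:40, 10:50-14:15.
Farrukh ∩ Quinn ∩ Esperanza ∩ Freya ∩ Ugo ∩ Ben: 08:20-10:40, 10:50-14:15.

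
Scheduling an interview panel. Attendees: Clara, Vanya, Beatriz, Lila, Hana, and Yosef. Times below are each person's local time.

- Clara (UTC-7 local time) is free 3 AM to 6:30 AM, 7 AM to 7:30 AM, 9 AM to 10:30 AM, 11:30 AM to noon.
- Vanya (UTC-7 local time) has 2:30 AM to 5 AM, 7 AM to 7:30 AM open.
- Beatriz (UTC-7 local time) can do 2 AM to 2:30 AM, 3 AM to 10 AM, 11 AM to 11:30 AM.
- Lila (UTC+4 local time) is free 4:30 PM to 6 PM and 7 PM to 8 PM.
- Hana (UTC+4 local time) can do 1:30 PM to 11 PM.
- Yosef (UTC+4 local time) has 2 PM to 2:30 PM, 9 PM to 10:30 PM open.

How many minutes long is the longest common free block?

Clara in UTC: 10:00-13:30, 14:00-14:30, 16:00-17:30, 18:30-19:00 (add 7h to convert from UTC-7).
Vanya in UTC: 09:30-12:00, 14:00-14:30 (add 7h to convert from UTC-7).
Beatriz in UTC: 09:00-09:30, 10:00-17:00, 18:00-18:30 (add 7h to convert from UTC-7).
Lila in UTC: 12:30-14:00, 15:00-16:00 (subtract 4h to convert from UTC+4).
Hana in UTC: 09:30-19:00 (subtract 4h to convert from UTC+4).
Yosef in UTC: 10:00-10:30, 17:00-18:30 (subtract 4h to convert from UTC+4).
Clara ∩ Vanya: 10:00-12:00, 14:00-14:30.
Clara ∩ Vanya ∩ Beatriz: 10:00-12:00, 14:00-14:30.
Clara ∩ Vanya ∩ Beatriz ∩ Lila: ∅.
Clara ∩ Vanya ∩ Beatriz ∩ Lila ∩ Hana: ∅.
Clara ∩ Vanya ∩ Beatriz ∩ Lila ∩ Hana ∩ Yosef: ∅.
There is no time when everyone is free.
No common window exists, so the longest block is 0 minutes.

0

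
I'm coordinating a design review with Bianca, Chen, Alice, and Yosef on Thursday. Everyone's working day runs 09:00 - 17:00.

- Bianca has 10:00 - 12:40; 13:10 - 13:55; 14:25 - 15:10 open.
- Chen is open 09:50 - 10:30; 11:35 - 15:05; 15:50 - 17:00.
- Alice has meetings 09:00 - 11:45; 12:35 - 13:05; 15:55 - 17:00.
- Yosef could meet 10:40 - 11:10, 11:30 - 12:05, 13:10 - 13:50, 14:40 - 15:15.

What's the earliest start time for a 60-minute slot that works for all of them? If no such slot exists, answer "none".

none

Bianca free: 10:00-12:40, 13:10-13:55, 14:25-15:10.
Chen free: 09:50-10:30, 11:35-15:05, 15:50-17:00.
Alice free: 11:45-12:35, 13:05-15:55 (invert busy blocks within the working day).
Yosef free: 10:40-11:10, 11:30-12:05, 13:10-13:50, 14:40-15:15.
Bianca ∩ Chen: 10:00-10:30, 11:35-12:40, 13:10-13:55, 14:25-15:05.
Bianca ∩ Chen ∩ Alice: 11:45-12:35, 13:10-13:55, 14:25-15:05.
Bianca ∩ Chen ∩ Alice ∩ Yosef: 11:45-12:05, 13:10-13:50, 14:40-15:05.
No common window is at least 60 minutes long.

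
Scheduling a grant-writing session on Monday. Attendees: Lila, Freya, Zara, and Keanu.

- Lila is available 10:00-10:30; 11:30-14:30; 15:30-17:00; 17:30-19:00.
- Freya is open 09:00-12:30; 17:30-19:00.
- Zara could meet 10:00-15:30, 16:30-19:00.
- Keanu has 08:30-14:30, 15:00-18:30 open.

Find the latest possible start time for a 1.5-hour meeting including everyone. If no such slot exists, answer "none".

none

Lila ∩ Freya: 10:00-10:30, 11:30-12:30, 17:30-19:00.
Lila ∩ Freya ∩ Zara: 10:00-10:30, 11:30-12:30, 17:30-19:00.
Lila ∩ Freya ∩ Zara ∩ Keanu: 10:00-10:30, 11:30-12:30, 17:30-18:30.
No common window is at least 90 minutes long.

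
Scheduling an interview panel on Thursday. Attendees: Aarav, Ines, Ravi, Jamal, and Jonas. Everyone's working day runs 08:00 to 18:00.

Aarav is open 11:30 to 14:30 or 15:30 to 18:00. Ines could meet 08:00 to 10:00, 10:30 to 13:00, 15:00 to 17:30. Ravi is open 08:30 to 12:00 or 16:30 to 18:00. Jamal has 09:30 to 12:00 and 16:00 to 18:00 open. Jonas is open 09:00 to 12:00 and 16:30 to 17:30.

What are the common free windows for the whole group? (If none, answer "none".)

Aarav ∩ Ines: 11:30-13:00, 15:30-17:30.
Aarav ∩ Ines ∩ Ravi: 11:30-12:00, 16:30-17:30.
Aarav ∩ Ines ∩ Ravi ∩ Jamal: 11:30-12:00, 16:30-17:30.
Aarav ∩ Ines ∩ Ravi ∩ Jamal ∩ Jonas: 11:30-12:00, 16:30-17:30.

11:30-12:00, 16:30-17:30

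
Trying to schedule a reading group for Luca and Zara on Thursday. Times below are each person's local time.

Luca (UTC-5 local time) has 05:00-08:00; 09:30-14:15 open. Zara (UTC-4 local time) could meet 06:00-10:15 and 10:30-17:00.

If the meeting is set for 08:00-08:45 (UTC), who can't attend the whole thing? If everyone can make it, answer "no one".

Luca, Zara

Luca in UTC: 10:00-13:00, 14:30-19:15 (add 5h to convert from UTC-5).
Zara in UTC: 10:00-14:15, 14:30-21:00 (add 4h to convert from UTC-4).
Luca: not fully free for 08:00-08:45. Zara: not fully free for 08:00-08:45.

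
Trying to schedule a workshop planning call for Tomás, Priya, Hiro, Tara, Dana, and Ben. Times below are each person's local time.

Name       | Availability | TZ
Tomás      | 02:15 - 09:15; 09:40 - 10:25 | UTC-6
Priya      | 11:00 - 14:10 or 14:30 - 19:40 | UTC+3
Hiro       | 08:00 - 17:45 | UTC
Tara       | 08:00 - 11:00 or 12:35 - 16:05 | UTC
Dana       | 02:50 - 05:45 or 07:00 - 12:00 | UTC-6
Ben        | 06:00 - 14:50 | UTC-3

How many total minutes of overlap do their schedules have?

280

Tomás in UTC: 08:15-15:15, 15:40-16:25 (add 6h to convert from UTC-6).
Priya in UTC: 08:00-11:10, 11:30-16:40 (subtract 3h to convert from UTC+3).
Hiro in UTC: 08:00-17:45.
Tara in UTC: 08:00-11:00, 12:35-16:05.
Dana in UTC: 08:50-11:45, 13:00-18:00 (add 6h to convert from UTC-6).
Ben in UTC: 09:00-17:50 (add 3h to convert from UTC-3).
Tomás ∩ Priya: 08:15-11:10, 11:30-15:15, 15:40-16:25.
Tomás ∩ Priya ∩ Hiro: 08:15-11:10, 11:30-15:15, 15:40-16:25.
Tomás ∩ Priya ∩ Hiro ∩ Tara: 08:15-11:00, 12:35-15:15, 15:40-16:05.
Tomás ∩ Priya ∩ Hiro ∩ Tara ∩ Dana: 08:50-11:00, 13:00-15:15, 15:40-16:05.
Tomás ∩ Priya ∩ Hiro ∩ Tara ∩ Dana ∩ Ben: 09:00-11:00, 13:00-15:15, 15:40-16:05.
So the common availability across everyone is 09:00-11:00, 13:00-15:15, 15:40-16:05.
Summing the common windows: 120 + 135 + 25 = 280 minutes.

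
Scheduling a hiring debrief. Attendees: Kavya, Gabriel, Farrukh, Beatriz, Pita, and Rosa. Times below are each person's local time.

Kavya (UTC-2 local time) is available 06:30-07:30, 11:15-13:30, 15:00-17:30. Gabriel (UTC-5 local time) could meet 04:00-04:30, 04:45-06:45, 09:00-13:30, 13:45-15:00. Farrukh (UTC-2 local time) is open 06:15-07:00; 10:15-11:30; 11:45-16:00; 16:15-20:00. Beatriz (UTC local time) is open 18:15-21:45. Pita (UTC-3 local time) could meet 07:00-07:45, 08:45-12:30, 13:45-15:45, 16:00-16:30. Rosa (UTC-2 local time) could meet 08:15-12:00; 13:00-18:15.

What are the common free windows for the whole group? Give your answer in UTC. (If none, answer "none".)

18:15-18:30, 19:00-19:30

Kavya in UTC: 08:30-09:30, 13:15-15:30, 17:00-19:30 (add 2h to convert from UTC-2).
Gabriel in UTC: 09:00-09:30, 09:45-11:45, 14:00-18:30, 18:45-20:00 (add 5h to convert from UTC-5).
Farrukh in UTC: 08:15-09:00, 12:15-13:30, 13:45-18:00, 18:15-22:00 (add 2h to convert from UTC-2).
Beatriz in UTC: 18:15-21:45.
Pita in UTC: 10:00-10:45, 11:45-15:30, 16:45-18:45, 19:00-19:30 (add 3h to convert from UTC-3).
Rosa in UTC: 10:15-14:00, 15:00-20:15 (add 2h to convert from UTC-2).
Kavya ∩ Gabriel: 09:00-09:30, 14:00-15:30, 17:00-18:30, 18:45-19:30.
Kavya ∩ Gabriel ∩ Farrukh: 14:00-15:30, 17:00-18:00, 18:15-18:30, 18:45-19:30.
Kavya ∩ Gabriel ∩ Farrukh ∩ Beatriz: 18:15-18:30, 18:45-19:30.
Kavya ∩ Gabriel ∩ Farrukh ∩ Beatriz ∩ Pita: 18:15-18:30, 19:00-19:30.
Kavya ∩ Gabriel ∩ Farrukh ∩ Beatriz ∩ Pita ∩ Rosa: 18:15-18:30, 19:00-19:30.
So the common availability across everyone is 18:15-18:30, 19:00-19:30.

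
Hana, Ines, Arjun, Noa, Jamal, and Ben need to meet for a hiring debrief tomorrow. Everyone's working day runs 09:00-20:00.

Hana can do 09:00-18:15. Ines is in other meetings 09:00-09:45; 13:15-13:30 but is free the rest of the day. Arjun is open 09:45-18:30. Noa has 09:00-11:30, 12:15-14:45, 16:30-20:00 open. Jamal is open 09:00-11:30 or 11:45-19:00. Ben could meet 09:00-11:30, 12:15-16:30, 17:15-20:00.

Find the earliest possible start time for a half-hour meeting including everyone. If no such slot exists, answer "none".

Hana free: 09:00-18:15.
Ines free: 09:45-13:15, 13:30-20:00 (invert busy blocks within the working day).
Arjun free: 09:45-18:30.
Noa free: 09:00-11:30, 12:15-14:45, 16:30-20:00.
Jamal free: 09:00-11:30, 11:45-19:00.
Ben free: 09:00-11:30, 12:15-16:30, 17:15-20:00.
Hana ∩ Ines: 09:45-13:15, 13:30-18:15.
Hana ∩ Ines ∩ Arjun: 09:45-13:15, 13:30-18:15.
Hana ∩ Ines ∩ Arjun ∩ Noa: 09:45-11:30, 12:15-13:15, 13:30-14:45, 16:30-18:15.
Hana ∩ Ines ∩ Arjun ∩ Noa ∩ Jamal: 09:45-11:30, 12:15-13:15, 13:30-14:45, 16:30-18:15.
Hana ∩ Ines ∩ Arjun ∩ Noa ∩ Jamal ∩ Ben: 09:45-11:30, 12:15-13:15, 13:30-14:45, 17:15-18:15.
Those are the intersection windows.
The first common window of at least 30 minutes is 09:45-11:30, so the earliest start is 09:45.

09:45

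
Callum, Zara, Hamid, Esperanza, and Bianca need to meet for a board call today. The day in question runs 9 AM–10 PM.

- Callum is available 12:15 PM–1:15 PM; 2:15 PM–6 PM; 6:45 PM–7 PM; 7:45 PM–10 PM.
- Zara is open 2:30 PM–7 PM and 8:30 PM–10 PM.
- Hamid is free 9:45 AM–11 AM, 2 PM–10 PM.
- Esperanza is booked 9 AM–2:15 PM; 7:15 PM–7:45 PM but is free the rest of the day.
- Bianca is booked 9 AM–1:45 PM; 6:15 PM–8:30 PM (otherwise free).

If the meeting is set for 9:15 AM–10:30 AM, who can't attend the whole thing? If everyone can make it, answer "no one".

Callum free: 12:15-13:15, 14:15-18:00, 18:45-19:00, 19:45-22:00.
Zara free: 14:30-19:00, 20:30-22:00.
Hamid free: 09:45-11:00, 14:00-22:00.
Esperanza free: 14:15-19:15, 19:45-22:00 (invert busy blocks within the working day).
Bianca free: 13:45-18:15, 20:30-22:00 (invert busy blocks within the working day).
Callum: not fully free for 09:15-10:30. Zara: not fully free for 09:15-10:30. Hamid: not fully free for 09:15-10:30. Esperanza: not fully free for 09:15-10:30. Bianca: not fully free for 09:15-10:30.

Bianca, Callum, Esperanza, Hamid, Zara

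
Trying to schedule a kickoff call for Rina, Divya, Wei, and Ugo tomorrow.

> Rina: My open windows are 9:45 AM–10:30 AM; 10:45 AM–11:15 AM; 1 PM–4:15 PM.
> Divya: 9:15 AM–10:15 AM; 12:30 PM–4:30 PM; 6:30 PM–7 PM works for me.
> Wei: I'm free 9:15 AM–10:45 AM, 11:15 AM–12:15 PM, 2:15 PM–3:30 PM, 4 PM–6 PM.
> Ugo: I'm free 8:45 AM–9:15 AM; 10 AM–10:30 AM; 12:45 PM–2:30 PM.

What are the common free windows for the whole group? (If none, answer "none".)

10:00-10:15, 14:15-14:30

Rina ∩ Divya: 09:45-10:15, 13:00-16:15.
Rina ∩ Divya ∩ Wei: 09:45-10:15, 14:15-15:30, 16:00-16:15.
Rina ∩ Divya ∩ Wei ∩ Ugo: 10:00-10:15, 14:15-14:30.
So the common availability across everyone is 10:00-10:15, 14:15-14:30.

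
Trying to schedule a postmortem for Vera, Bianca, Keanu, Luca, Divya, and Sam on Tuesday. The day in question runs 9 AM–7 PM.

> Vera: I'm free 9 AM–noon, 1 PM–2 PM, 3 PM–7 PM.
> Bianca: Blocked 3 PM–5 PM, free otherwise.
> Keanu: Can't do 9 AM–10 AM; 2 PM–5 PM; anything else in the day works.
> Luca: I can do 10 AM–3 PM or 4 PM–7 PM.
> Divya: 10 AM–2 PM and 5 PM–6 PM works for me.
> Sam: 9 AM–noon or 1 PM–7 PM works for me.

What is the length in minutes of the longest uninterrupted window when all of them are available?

Vera free: 09:00-12:00, 13:00-14:00, 15:00-19:00.
Bianca free: 09:00-15:00, 17:00-19:00 (invert busy blocks within the working day).
Keanu free: 10:00-14:00, 17:00-19:00 (invert busy blocks within the working day).
Luca free: 10:00-15:00, 16:00-19:00.
Divya free: 10:00-14:00, 17:00-18:00.
Sam free: 09:00-12:00, 13:00-19:00.
Vera ∩ Bianca: 09:00-12:00, 13:00-14:00, 17:00-19:00.
Vera ∩ Bianca ∩ Keanu: 10:00-12:00, 13:00-14:00, 17:00-19:00.
Vera ∩ Bianca ∩ Keanu ∩ Luca: 10:00-12:00, 13:00-14:00, 17:00-19:00.
Vera ∩ Bianca ∩ Keanu ∩ Luca ∩ Divya: 10:00-12:00, 13:00-14:00, 17:00-18:00.
Vera ∩ Bianca ∩ Keanu ∩ Luca ∩ Divya ∩ Sam: 10:00-12:00, 13:00-14:00, 17:00-18:00.
Those are the intersection windows.
The longest is 10:00-12:00 at 120 minutes.

120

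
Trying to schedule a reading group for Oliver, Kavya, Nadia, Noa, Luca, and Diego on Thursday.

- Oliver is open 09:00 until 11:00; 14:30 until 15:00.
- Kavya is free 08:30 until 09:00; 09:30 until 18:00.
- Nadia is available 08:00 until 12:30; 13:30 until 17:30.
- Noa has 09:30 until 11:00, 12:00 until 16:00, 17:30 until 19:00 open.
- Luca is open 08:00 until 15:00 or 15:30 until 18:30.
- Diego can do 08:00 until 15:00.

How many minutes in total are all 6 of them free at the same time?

120

Oliver ∩ Kavya: 09:30-11:00, 14:30-15:00.
Oliver ∩ Kavya ∩ Nadia: 09:30-11:00, 14:30-15:00.
Oliver ∩ Kavya ∩ Nadia ∩ Noa: 09:30-11:00, 14:30-15:00.
Oliver ∩ Kavya ∩ Nadia ∩ Noa ∩ Luca: 09:30-11:00, 14:30-15:00.
Oliver ∩ Kavya ∩ Nadia ∩ Noa ∩ Luca ∩ Diego: 09:30-11:00, 14:30-15:00.
Summing the common windows: 90 + 30 = 120 minutes.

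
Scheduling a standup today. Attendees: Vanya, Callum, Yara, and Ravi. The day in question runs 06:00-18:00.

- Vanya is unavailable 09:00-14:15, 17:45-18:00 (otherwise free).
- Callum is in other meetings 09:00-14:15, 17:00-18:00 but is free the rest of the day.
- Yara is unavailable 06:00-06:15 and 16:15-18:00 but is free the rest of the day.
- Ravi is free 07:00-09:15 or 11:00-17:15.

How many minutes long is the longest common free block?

120

Vanya free: 06:00-09:00, 14:15-17:45 (invert busy blocks within the working day).
Callum free: 06:00-09:00, 14:15-17:00 (invert busy blocks within the working day).
Yara free: 06:15-16:15 (invert busy blocks within the working day).
Ravi free: 07:00-09:15, 11:00-17:15.
Vanya ∩ Callum: 06:00-09:00, 14:15-17:00.
Vanya ∩ Callum ∩ Yara: 06:15-09:00, 14:15-16:15.
Vanya ∩ Callum ∩ Yara ∩ Ravi: 07:00-09:00, 14:15-16:15.
The longest is 07:00-09:00 at 120 minutes.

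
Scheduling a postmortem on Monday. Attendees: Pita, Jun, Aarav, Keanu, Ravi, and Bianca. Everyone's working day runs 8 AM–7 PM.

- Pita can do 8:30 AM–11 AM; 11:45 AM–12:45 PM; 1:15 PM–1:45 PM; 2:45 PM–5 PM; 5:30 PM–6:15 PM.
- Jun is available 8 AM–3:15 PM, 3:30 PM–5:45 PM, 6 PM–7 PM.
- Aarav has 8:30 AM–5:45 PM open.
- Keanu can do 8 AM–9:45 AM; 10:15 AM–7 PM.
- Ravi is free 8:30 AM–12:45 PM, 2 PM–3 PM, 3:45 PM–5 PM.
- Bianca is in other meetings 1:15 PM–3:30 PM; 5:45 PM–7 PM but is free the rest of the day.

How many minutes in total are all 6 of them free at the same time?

255

Pita free: 08:30-11:00, 11:45-12:45, 13:15-13:45, 14:45-17:00, 17:30-18:15.
Jun free: 08:00-15:15, 15:30-17:45, 18:00-19:00.
Aarav free: 08:30-17:45.
Keanu free: 08:00-09:45, 10:15-19:00.
Ravi free: 08:30-12:45, 14:00-15:00, 15:45-17:00.
Bianca free: 08:00-13:15, 15:30-17:45 (invert busy blocks within the working day).
Pita ∩ Jun: 08:30-11:00, 11:45-12:45, 13:15-13:45, 14:45-15:15, 15:30-17:00, 17:30-17:45, 18:00-18:15.
Pita ∩ Jun ∩ Aarav: 08:30-11:00, 11:45-12:45, 13:15-13:45, 14:45-15:15, 15:30-17:00, 17:30-17:45.
Pita ∩ Jun ∩ Aarav ∩ Keanu: 08:30-09:45, 10:15-11:00, 11:45-12:45, 13:15-13:45, 14:45-15:15, 15:30-17:00, 17:30-17:45.
Pita ∩ Jun ∩ Aarav ∩ Keanu ∩ Ravi: 08:30-09:45, 10:15-11:00, 11:45-12:45, 14:45-15:00, 15:45-17:00.
Pita ∩ Jun ∩ Aarav ∩ Keanu ∩ Ravi ∩ Bianca: 08:30-09:45, 10:15-11:00, 11:45-12:45, 15:45-17:00.
Summing the common windows: 75 + 45 + 60 + 75 = 255 minutes.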